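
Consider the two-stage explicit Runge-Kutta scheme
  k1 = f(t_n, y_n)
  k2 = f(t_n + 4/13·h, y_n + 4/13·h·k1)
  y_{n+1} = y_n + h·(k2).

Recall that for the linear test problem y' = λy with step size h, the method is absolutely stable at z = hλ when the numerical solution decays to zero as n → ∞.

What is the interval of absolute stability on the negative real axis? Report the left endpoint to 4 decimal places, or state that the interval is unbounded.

Set f=λy, z=hλ:
  k1=λy_n ⇒ h·k1=z·y_n;  k2=λ(1+4/13z)y_n ⇒ h·k2=z(1+4/13z)y_n
  y_{n+1}/y_n = 1 + z(1+4/13z) = 1 + z + 4/13z²
  so R(z) = 1 + z + 4/13z².

Find x<0 with |R(x)|<1.
x=-0.96: |R|=0.3236
R=1: x+4/13x²=0 ⇒ x=−13/4=-3.2500; min R=1−1/(4·4/13)=0.1875>−1
Confirm numerically:
  x=-3.044: |R|=0.80706 <1
  x=-2.980: |R|=0.75243 <1
  x=-2.818: |R|=0.62542 <1
  x=-1.442: |R|=0.19780 <1
  x=-3.613: |R|=1.40354 >1
  x=-3.488: |R|=1.25543 >1
  x=-3.359: |R|=1.11266 >1
So |R|<1 on (-3.2500, 0).

z∈(-3.2500,0).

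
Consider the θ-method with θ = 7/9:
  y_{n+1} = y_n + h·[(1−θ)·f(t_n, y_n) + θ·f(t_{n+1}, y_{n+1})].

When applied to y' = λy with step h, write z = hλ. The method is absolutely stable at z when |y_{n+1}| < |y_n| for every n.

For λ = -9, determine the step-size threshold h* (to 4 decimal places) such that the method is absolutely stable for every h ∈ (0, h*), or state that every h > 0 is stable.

On y'=λy, z=hλ:
  y_{n+1} = y_n + z·[2/9·y_n + 7/9·y_{n+1}] ⇒ (1 − 7/9z)y_{n+1} = (1 + 2/9z)y_n
  R(z) = (1 + 2/9z)/(1 − 7/9z).

Solve |R(x)|<1 on ℝ⁻.
x=-0.46: |R|=0.6612
x=-2: |R|=0.2174
x=-10: |R|=0.1392
x=-100: |R|=0.2694
θ=7/9≥1/2 ⇒ |1+2/9x|<|1−7/9x| ∀x<0 ⇒ interval (−∞,0).

(−∞, 0) — no finite endpoint. Any h>0 works for λ=-9.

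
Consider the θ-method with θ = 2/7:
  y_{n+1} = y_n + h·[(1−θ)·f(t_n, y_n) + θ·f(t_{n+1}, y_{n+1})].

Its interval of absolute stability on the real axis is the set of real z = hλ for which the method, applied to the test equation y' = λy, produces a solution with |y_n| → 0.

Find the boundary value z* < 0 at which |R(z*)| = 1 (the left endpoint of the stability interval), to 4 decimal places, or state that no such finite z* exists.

On y'=λy, z=hλ:
  y_{n+1} = y_n + z·[5/7·y_n + 2/7·y_{n+1}] ⇒ (1 − 2/7z)y_{n+1} = (1 + 5/7z)y_n
  R(z) = (1 + 5/7z)/(1 − 2/7z).

Solve |R(x)|<1 on ℝ⁻.
x=-0.44: |R|=0.6091
R=−1: 1+5/7x = −1+2/7x ⇒ -3/7x=2 ⇒ x=2/(-3/7)=-4.6667
Confirm numerically:
  x=-3.283: |R|=0.69401 <1
  x=-3.104: |R|=0.64506 <1
  x=-2.380: |R|=0.41667 <1
  x=-4.993: |R|=1.05764 >1
  x=-4.900: |R|=1.04167 >1
Interval (-4.6667, 0).

left endpoint -4.6667.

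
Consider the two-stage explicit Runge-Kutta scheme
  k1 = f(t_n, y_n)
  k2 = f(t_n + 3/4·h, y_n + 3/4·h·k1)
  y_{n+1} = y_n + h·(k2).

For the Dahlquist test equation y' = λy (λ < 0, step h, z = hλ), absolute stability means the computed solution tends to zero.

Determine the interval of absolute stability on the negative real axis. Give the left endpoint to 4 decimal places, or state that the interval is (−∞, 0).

Test eqn y'=λy, z=hλ:
  k1=λy_n ⇒ h·k1=z·y_n;  k2=λ(1+3/4z)y_n ⇒ h·k2=z(1+3/4z)y_n
  y_{n+1}/y_n = 1 + z(1+3/4z) = 1 + z + 3/4z²
  R(z) = 1 + z + 3/4z².

Solve |R(x)|<1 on ℝ⁻.
x=-0.73: |R|=0.6697
R=1: x+3/4x²=0 ⇒ x=−4/3=-1.3333; min R=1−1/(4·3/4)=0.6667>−1
Confirm numerically:
  x=-1.312: |R|=0.97901 <1
  x=-1.008: |R|=0.75405 <1
  x=-0.629: |R|=0.66773 <1
  x=-1.456: |R|=1.13395 >1
  x=-1.359: |R|=1.02616 >1
Interval (-1.3333, 0).

z∈(-1.3333,0).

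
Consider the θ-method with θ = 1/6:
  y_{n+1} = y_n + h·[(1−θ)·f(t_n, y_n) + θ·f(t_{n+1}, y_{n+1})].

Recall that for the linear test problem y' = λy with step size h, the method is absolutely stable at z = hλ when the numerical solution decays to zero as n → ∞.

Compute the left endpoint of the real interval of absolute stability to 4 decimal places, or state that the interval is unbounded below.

z* = -3.0000.

With y'=λy (z=hλ):
  y_{n+1} = y_n + z·[5/6·y_n + 1/6·y_{n+1}] ⇒ (1 − 1/6z)y_{n+1} = (1 + 5/6z)y_n
  Hence R(z) = (1 + 5/6z)/(1 − 1/6z).

Need |R(x)|<1, x<0.
x=-0.82: |R|=0.2786
R=−1: 1+5/6x = −1+1/6x ⇒ -2/3x=2 ⇒ x=2/(-2/3)=-3.0000
Confirm numerically:
  x=-2.507: |R|=0.76819 <1
  x=-1.680: |R|=0.31250 <1
  x=-1.330: |R|=0.08868 <1
  x=-3.543: |R|=1.22760 >1
  x=-3.065: |R|=1.02868 >1
Stable set (-3.0000, 0).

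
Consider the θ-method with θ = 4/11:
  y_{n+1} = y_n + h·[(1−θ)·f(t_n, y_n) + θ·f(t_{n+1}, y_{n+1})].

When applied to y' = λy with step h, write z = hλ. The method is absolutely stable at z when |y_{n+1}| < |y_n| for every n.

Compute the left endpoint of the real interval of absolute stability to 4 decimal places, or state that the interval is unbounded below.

z* = -7.3333.

On y'=λy, z=hλ:
  y_{n+1} = y_n + z·[7/11·y_n + 4/11·y_{n+1}] ⇒ (1 − 4/11z)y_{n+1} = (1 + 7/11z)y_n
  Hence R(z) = (1 + 7/11z)/(1 − 4/11z).

Boundary: |R(x)|=1, x<0.
x=-0.64: |R|=0.4808
R=−1: 1+7/11x = −1+4/11x ⇒ -3/11x=2 ⇒ x=2/(-3/11)=-7.3333
Confirm numerically:
  x=-5.253: |R|=0.80504 <1
  x=-4.753: |R|=0.74207 <1
  x=-4.559: |R|=0.71532 <1
  x=-4.465: |R|=0.70184 <1
  x=-7.815: |R|=1.03419 >1
  x=-7.697: |R|=1.02611 >1
Interval (-7.3333, 0).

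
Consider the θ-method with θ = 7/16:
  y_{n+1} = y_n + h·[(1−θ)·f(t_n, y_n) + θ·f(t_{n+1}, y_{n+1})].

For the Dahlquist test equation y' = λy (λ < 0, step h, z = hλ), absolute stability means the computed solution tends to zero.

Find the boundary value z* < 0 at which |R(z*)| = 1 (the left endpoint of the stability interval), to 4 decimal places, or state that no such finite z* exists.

z* = -16.0000.

With y'=λy (z=hλ):
  y_{n+1} = y_n + z·[9/16·y_n + 7/16·y_{n+1}] ⇒ (1 − 7/16z)y_{n+1} = (1 + 9/16z)y_n
  so R(z) = (1 + 9/16z)/(1 − 7/16z).

Boundary: |R(x)|=1, x<0.
x=-1.24: |R|=0.1961
R=−1: 1+9/16x = −1+7/16x ⇒ -1/8x=2 ⇒ x=2/(-1/8)=-16.0000
Confirm numerically:
  x=-14.930: |R|=0.98224 <1
  x=-12.663: |R|=0.93622 <1
  x=-10.298: |R|=0.87054 <1
  x=-16.597: |R|=1.00903 >1
  x=-16.566: |R|=1.00858 >1
  x=-16.530: |R|=1.00805 >1
Interval (-16.0000, 0).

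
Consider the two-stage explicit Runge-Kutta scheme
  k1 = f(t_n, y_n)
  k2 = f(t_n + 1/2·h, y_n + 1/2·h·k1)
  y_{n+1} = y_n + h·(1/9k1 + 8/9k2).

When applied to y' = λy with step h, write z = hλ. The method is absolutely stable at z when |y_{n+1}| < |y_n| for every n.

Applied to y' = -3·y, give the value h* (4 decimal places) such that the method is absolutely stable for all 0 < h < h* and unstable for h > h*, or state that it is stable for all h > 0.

On y'=λy, z=hλ:
  k1=λy_n ⇒ h·k1=z·y_n;  k2=λ(1+1/2z)y_n ⇒ h·k2=z(1+1/2z)y_n
  y_{n+1}/y_n = 1 + 1/9z + 8/9z(1+1/2z) = 1 + z + 4/9z²
  so R(z) = 1 + z + 4/9z².

Boundary: |R(x)|=1, x<0.
x=-0.79: |R|=0.4874
R=1: x+4/9x²=0 ⇒ x=−9/4=-2.2500; min R=1−1/(4·4/9)=0.4375>−1
Confirm numerically:
  x=-1.710: |R|=0.58960 <1
  x=-1.650: |R|=0.56000 <1
  x=-1.108: |R|=0.43763 <1
  x=-2.696: |R|=1.53441 >1
  x=-2.360: |R|=1.11538 >1
Stable set (-2.2500, 0).

(-2.2500,0); λ=-3 ⇒ h* = (9/4)/3 = 0.7500.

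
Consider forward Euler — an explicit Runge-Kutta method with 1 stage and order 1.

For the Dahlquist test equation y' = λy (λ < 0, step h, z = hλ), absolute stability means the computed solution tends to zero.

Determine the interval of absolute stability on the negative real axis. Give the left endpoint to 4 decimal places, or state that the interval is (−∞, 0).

(-2.0000, 0).

With y'=λy (z=hλ):
  order 1, 1-stage ⇒ R(z)=1+z
  (e.g. R(-1.27)=-0.27000, |R|=0.27000)

Need |R(x)|<1, x<0.
x=-1.27: |R|=0.2700
|R(-1.5)|=0.5000 |R(-1.1)|=0.1000 |R(-0.62)|=0.3800
Bisect:
  x_lo=-2.4079 |R|=1.4079  x_hi=-0.0998 |R|=0.9002
  mid=-1.25387 |R|=0.25387 →hi
  mid=-1.83090 |R|=0.83090 →hi
  mid=-2.11941 |R|=1.11941 →lo
  mid=-1.97515 |R|=0.97515 →hi
  mid=-2.04728 |R|=1.04728 →lo
  mid=-2.01122 |R|=1.01122 →lo
  mid=-1.99318 |R|=0.99318 →hi
  mid=-2.00220 |R|=1.00220 →lo
  mid=-1.99769 |R|=0.99769 →hi
  ...
  [-2.00009,-1.99995] ⇒ x*=-2.0000
Stable set (-2.0000, 0).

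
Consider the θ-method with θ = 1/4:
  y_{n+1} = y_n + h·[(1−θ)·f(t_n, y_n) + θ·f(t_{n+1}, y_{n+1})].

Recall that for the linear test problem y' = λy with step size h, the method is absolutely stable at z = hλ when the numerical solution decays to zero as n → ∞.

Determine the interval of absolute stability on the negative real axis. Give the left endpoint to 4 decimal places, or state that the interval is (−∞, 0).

z∈(-4.0000,0).

With y'=λy (z=hλ):
  y_{n+1} = y_n + z·[3/4·y_n + 1/4·y_{n+1}] ⇒ (1 − 1/4z)y_{n+1} = (1 + 3/4z)y_n
  so R(z) = (1 + 3/4z)/(1 − 1/4z).

Find x<0 with |R(x)|<1.
x=-0.84: |R|=0.3058
R=−1: 1+3/4x = −1+1/4x ⇒ -1/2x=2 ⇒ x=2/(-1/2)=-4.0000
Confirm numerically:
  x=-3.073: |R|=0.73788 <1
  x=-2.889: |R|=0.67746 <1
  x=-1.989: |R|=0.32844 <1
  x=-4.247: |R|=1.05990 >1
  x=-4.241: |R|=1.05849 >1
  x=-4.173: |R|=1.04233 >1
Stable set (-4.0000, 0).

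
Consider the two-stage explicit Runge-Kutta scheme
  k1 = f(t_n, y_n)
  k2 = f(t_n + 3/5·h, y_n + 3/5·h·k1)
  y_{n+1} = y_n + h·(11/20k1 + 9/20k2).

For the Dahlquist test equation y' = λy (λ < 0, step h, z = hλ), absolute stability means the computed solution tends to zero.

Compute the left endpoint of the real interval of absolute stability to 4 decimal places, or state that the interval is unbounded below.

Set f=λy, z=hλ:
  k1=λy_n ⇒ h·k1=z·y_n;  k2=λ(1+3/5z)y_n ⇒ h·k2=z(1+3/5z)y_n
  y_{n+1}/y_n = 1 + 11/20z + 9/20z(1+3/5z) = 1 + z + 27/100z²
  ⇒ R(z) = 1 + z + 27/100z².

Find x<0 with |R(x)|<1.
x=-1.08: |R|=0.2349
R=1: x+27/100x²=0 ⇒ x=−100/27=-3.7037; min R=1−1/(4·27/100)=0.0741>−1
Confirm numerically:
  x=-2.588: |R|=0.22039 <1
  x=-2.570: |R|=0.21332 <1
  x=-2.454: |R|=0.17197 <1
  x=-1.890: |R|=0.07447 <1
  x=-4.039: |R|=1.36565 >1
  x=-3.724: |R|=1.02041 >1
So |R|<1 on (-3.7037, 0).

z* = -3.7037.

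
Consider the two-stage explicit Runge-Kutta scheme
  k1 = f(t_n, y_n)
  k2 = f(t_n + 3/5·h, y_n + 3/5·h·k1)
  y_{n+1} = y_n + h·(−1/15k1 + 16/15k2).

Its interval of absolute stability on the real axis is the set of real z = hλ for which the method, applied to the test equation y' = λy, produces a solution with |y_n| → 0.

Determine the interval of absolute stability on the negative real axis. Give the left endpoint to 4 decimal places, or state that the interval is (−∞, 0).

With y'=λy (z=hλ):
  k1=λy_n ⇒ h·k1=z·y_n;  k2=λ(1+3/5z)y_n ⇒ h·k2=z(1+3/5z)y_n
  y_{n+1}/y_n = 1 − 1/15z + 16/15z(1+3/5z) = 1 + z + 16/25z²
  Hence R(z) = 1 + z + 16/25z².

Solve |R(x)|<1 on ℝ⁻.
x=-1.08: |R|=0.6665
R=1: x+16/25x²=0 ⇒ x=−25/16=-1.5625; min R=1−1/(4·16/25)=0.6094>−1
Confirm numerically:
  x=-1.301: |R|=0.78226 <1
  x=-1.230: |R|=0.73826 <1
  x=-1.015: |R|=0.64434 <1
  x=-1.932: |R|=1.45688 >1
  x=-1.636: |R|=1.07696 >1
Interval (-1.5625, 0).

(-1.5625, 0).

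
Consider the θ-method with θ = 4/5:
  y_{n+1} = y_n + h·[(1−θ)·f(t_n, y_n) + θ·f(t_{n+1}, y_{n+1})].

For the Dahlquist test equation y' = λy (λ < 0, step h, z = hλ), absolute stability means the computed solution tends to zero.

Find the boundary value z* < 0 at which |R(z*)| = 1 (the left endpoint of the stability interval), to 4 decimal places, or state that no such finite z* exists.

Set f=λy, z=hλ:
  y_{n+1} = y_n + z·[1/5·y_n + 4/5·y_{n+1}] ⇒ (1 − 4/5z)y_{n+1} = (1 + 1/5z)y_n
  Hence R(z) = (1 + 1/5z)/(1 − 4/5z).

Solve |R(x)|<1 on ℝ⁻.
x=-1.09: |R|=0.4177
x=-2: |R|=0.2308
x=-10: |R|=0.1111
x=-100: |R|=0.2346
θ=4/5≥1/2 ⇒ |1+1/5x|<|1−4/5x| ∀x<0 ⇒ interval (−∞,0).

unbounded; (−∞, 0).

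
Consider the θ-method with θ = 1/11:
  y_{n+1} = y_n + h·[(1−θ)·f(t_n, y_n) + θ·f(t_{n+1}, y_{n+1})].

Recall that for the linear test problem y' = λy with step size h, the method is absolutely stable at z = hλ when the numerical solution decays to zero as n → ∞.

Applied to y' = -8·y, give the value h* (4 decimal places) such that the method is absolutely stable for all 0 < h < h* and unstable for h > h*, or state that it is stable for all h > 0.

(-2.4444,0); λ=-8 ⇒ h* = (22/9)/8 = 0.3056.

On y'=λy, z=hλ:
  y_{n+1} = y_n + z·[10/11·y_n + 1/11·y_{n+1}] ⇒ (1 − 1/11z)y_{n+1} = (1 + 10/11z)y_n
  so R(z) = (1 + 10/11z)/(1 − 1/11z).

Boundary: |R(x)|=1, x<0.
x=-0.7: |R|=0.3419
R=−1: 1+10/11x = −1+1/11x ⇒ -9/11x=2 ⇒ x=2/(-9/11)=-2.4444
Confirm numerically:
  x=-1.753: |R|=0.51204 <1
  x=-1.362: |R|=0.21194 <1
  x=-1.294: |R|=0.15780 <1
  x=-1.284: |R|=0.14979 <1
  x=-2.708: |R|=1.17304 >1
  x=-2.575: |R|=1.08656 >1
Stable set (-2.4444, 0).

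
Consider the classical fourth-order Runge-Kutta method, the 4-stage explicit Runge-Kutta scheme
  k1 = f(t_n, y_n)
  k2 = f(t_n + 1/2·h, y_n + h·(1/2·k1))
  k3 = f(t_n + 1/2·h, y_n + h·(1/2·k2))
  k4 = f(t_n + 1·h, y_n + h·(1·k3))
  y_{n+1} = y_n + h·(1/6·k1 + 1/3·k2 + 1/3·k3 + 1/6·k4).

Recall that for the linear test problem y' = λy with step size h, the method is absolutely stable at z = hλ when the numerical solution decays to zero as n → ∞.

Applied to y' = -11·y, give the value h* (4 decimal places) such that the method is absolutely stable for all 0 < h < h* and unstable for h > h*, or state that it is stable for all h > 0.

With y'=λy (z=hλ):
  order 4, 4-stage ⇒ R(z)=1+z+z^2/2+z^3/6+z^4/24
  (e.g. R(-0.5)=0.60677, |R|=0.60677)

Need |R(x)|<1, x<0.
x=-0.5: |R|=0.6068
|R(-2.26)|=0.4569 |R(-1.5)|=0.2734 |R(-1.09)|=0.3470
Bisect:
  x_lo=-3.1771 |R|=1.7702  x_hi=-0.3050 |R|=0.7372
  mid=-1.74102 |R|=0.27783 →hi
  mid=-2.45905 |R|=0.60968 →hi
  mid=-2.81806 |R|=1.05054 →lo
  mid=-2.63856 |R|=0.80038 →hi
  mid=-2.72831 |R|=0.91743 →hi
  mid=-2.77319 |R|=0.98190 →hi
  mid=-2.79562 |R|=1.01569 →lo
  mid=-2.78440 |R|=0.99866 →hi
  mid=-2.79001 |R|=1.00714 →lo
  ...
  [-2.78546,-2.78528] ⇒ x*=-2.7853
So |R|<1 on (-2.7853, 0).

(-2.7853,0); λ=-11 ⇒ h* = 0.2532.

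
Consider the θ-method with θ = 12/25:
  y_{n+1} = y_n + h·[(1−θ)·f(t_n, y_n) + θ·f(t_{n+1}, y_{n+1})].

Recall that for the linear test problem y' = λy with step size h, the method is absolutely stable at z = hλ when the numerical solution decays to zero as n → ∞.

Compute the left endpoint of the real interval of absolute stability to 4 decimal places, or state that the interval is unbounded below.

Set f=λy, z=hλ:
  y_{n+1} = y_n + z·[13/25·y_n + 12/25·y_{n+1}] ⇒ (1 − 12/25z)y_{n+1} = (1 + 13/25z)y_n
  so R(z) = (1 + 13/25z)/(1 − 12/25z).

Solve |R(x)|<1 on ℝ⁻.
x=-0.31: |R|=0.7302
R=−1: 1+13/25x = −1+12/25x ⇒ -1/25x=2 ⇒ x=2/(-1/25)=-50.0000
Confirm numerically:
  x=-49.720: |R|=0.99955 <1
  x=-38.891: |R|=0.97741 <1
  x=-32.952: |R|=0.95945 <1
  x=-31.237: |R|=0.95307 <1
  x=-50.571: |R|=1.00090 >1
  x=-50.174: |R|=1.00028 >1
So |R|<1 on (-50.0000, 0).

left endpoint -50.0000.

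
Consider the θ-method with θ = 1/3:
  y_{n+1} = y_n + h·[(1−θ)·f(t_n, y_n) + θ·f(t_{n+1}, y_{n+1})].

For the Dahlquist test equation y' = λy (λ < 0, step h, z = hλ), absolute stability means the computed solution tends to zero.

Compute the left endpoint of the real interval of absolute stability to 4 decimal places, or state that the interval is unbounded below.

With y'=λy (z=hλ):
  y_{n+1} = y_n + z·[2/3·y_n + 1/3·y_{n+1}] ⇒ (1 − 1/3z)y_{n+1} = (1 + 2/3z)y_n
  ⇒ R(z) = (1 + 2/3z)/(1 − 1/3z).

Solve |R(x)|<1 on ℝ⁻.
x=-1.42: |R|=0.0362
R=−1: 1+2/3x = −1+1/3x ⇒ -1/3x=2 ⇒ x=2/(-1/3)=-6.0000
Confirm numerically:
  x=-5.049: |R|=0.88185 <1
  x=-3.794: |R|=0.67530 <1
  x=-3.731: |R|=0.66290 <1
  x=-3.352: |R|=0.58312 <1
  x=-6.506: |R|=1.05323 >1
  x=-6.230: |R|=1.02492 >1
Stable set (-6.0000, 0).

z* = -6.0000.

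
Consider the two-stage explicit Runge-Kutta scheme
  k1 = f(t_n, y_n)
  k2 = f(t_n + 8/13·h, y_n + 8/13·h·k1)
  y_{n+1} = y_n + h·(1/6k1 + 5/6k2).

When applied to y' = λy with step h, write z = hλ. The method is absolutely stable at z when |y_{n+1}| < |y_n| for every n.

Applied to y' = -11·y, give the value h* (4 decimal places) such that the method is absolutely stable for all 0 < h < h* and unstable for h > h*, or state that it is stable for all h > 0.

Test eqn y'=λy, z=hλ:
  k1=λy_n ⇒ h·k1=z·y_n;  k2=λ(1+8/13z)y_n ⇒ h·k2=z(1+8/13z)y_n
  y_{n+1}/y_n = 1 + 1/6z + 5/6z(1+8/13z) = 1 + z + 20/39z²
  so R(z) = 1 + z + 20/39z².

Find x<0 with |R(x)|<1.
x=-1.52: |R|=0.6648
R=1: x+20/39x²=0 ⇒ x=−39/20=-1.9500; min R=1−1/(4·20/39)=0.5125>−1
Confirm numerically:
  x=-1.774: |R|=0.83989 <1
  x=-1.339: |R|=0.58045 <1
  x=-1.122: |R|=0.52358 <1
  x=-2.544: |R|=1.77494 >1
  x=-2.148: |R|=1.21810 >1
So |R|<1 on (-1.9500, 0).

(-1.9500,0); λ=-11 ⇒ h* = (39/20)/11 = 0.1773.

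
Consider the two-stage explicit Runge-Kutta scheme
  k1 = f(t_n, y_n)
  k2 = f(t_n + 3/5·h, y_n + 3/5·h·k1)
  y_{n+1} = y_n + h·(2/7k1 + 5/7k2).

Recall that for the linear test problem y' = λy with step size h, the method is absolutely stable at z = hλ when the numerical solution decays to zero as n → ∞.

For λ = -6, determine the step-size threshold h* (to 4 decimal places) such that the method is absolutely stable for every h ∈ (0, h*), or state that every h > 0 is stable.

(-2.3333,0); λ=-6 ⇒ h* = (7/3)/6 = 0.3889.

Set f=λy, z=hλ:
  k1=λy_n ⇒ h·k1=z·y_n;  k2=λ(1+3/5z)y_n ⇒ h·k2=z(1+3/5z)y_n
  y_{n+1}/y_n = 1 + 2/7z + 5/7z(1+3/5z) = 1 + z + 3/7z²
  Hence R(z) = 1 + z + 3/7z².

Solve |R(x)|<1 on ℝ⁻.
x=-0.91: |R|=0.4449
R=1: x+3/7x²=0 ⇒ x=−7/3=-2.3333; min R=1−1/(4·3/7)=0.4167>−1
Confirm numerically:
  x=-2.048: |R|=0.74956 <1
  x=-1.649: |R|=0.51637 <1
  x=-1.105: |R|=0.41830 <1
  x=-0.959: |R|=0.43515 <1
  x=-2.709: |R|=1.43615 >1
  x=-2.513: |R|=1.19350 >1
  x=-2.419: |R|=1.08881 >1
Interval (-2.3333, 0).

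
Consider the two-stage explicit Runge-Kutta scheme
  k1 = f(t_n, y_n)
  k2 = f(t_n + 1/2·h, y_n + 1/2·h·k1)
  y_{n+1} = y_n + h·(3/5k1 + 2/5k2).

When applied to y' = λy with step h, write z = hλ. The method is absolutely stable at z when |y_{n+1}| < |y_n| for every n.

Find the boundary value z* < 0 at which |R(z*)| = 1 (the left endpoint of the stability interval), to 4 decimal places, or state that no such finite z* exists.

Set f=λy, z=hλ:
  k1=λy_n ⇒ h·k1=z·y_n;  k2=λ(1+1/2z)y_n ⇒ h·k2=z(1+1/2z)y_n
  y_{n+1}/y_n = 1 + 3/5z + 2/5z(1+1/2z) = 1 + z + 1/5z²
  Hence R(z) = 1 + z + 1/5z².

Solve |R(x)|<1 on ℝ⁻.
x=-0.71: |R|=0.3908
R=1: x+1/5x²=0 ⇒ x=−5=-5.0000; min R=1−1/(4·1/5)=-0.2500>−1
Confirm numerically:
  x=-4.801: |R|=0.80892 <1
  x=-4.553: |R|=0.59296 <1
  x=-3.993: |R|=0.19581 <1
  x=-2.119: |R|=0.22097 <1
  x=-5.399: |R|=1.43084 >1
  x=-5.353: |R|=1.37792 >1
So |R|<1 on (-5.0000, 0).

z* = -5.0000.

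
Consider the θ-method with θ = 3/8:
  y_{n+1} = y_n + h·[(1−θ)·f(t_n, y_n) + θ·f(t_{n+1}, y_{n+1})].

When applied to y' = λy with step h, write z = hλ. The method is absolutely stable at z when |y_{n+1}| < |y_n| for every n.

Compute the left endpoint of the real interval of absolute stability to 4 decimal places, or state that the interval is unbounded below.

z* = -8.0000.

Test eqn y'=λy, z=hλ:
  y_{n+1} = y_n + z·[5/8·y_n + 3/8·y_{n+1}] ⇒ (1 − 3/8z)y_{n+1} = (1 + 5/8z)y_n
  ⇒ R(z) = (1 + 5/8z)/(1 − 3/8z).

Solve |R(x)|<1 on ℝ⁻.
x=-0.58: |R|=0.5236
R=−1: 1+5/8x = −1+3/8x ⇒ -1/4x=2 ⇒ x=2/(-1/4)=-8.0000
Confirm numerically:
  x=-7.884: |R|=0.99267 <1
  x=-6.291: |R|=0.87281 <1
  x=-3.222: |R|=0.45907 <1
  x=-8.474: |R|=1.02836 >1
  x=-8.206: |R|=1.01263 >1
So |R|<1 on (-8.0000, 0).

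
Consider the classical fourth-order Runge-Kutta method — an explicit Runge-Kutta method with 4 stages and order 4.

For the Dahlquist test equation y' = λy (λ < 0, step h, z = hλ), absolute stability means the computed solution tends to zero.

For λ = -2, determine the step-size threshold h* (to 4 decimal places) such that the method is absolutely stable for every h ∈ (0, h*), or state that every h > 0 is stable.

With y'=λy (z=hλ):
  order 4, 4-stage ⇒ R(z)=1+z+z^2/2+z^3/6+z^4/24
  (e.g. R(-0.75)=0.47412, |R|=0.47412)

Boundary: |R(x)|=1, x<0.
x=-0.75: |R|=0.4741
|R(-2.87)|=1.1354 |R(-2.69)|=0.8656 |R(-2.55)|=0.6995
Bisect:
  x_lo=-3.5643 |R|=2.9659  x_hi=-0.1244 |R|=0.8830
  mid=-1.84437 |R|=0.29296 →hi
  mid=-2.70436 |R|=0.88467 →hi
  mid=-3.13435 |R|=1.66708 →lo
  mid=-2.91935 |R|=1.22166 →lo
  mid=-2.81186 |R|=1.04079 →lo
  mid=-2.75811 |R|=0.95978 →hi
  mid=-2.78498 |R|=0.99953 →hi
  mid=-2.79842 |R|=1.01997 →lo
  ...
  [-2.78540,-2.78519] ⇒ x*=-2.7853
Stable set (-2.7853, 0).

(-2.7853,0); λ=-2 ⇒ h* = 1.3926.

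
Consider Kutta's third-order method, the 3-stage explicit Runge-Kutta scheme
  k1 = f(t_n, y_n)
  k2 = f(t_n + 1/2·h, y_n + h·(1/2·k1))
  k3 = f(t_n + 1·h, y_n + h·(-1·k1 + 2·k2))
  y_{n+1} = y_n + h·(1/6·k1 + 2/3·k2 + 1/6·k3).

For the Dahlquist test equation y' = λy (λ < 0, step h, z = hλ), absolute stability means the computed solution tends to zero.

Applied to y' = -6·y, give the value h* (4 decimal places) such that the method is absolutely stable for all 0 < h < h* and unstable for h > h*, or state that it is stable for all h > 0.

With y'=λy (z=hλ):
  order 3, 3-stage ⇒ R(z)=1+z+z^2/2+z^3/6
  (e.g. R(-0.59)=0.54982, |R|=0.54982)

Solve |R(x)|<1 on ℝ⁻.
x=-0.59: |R|=0.5498
|R(-2.71)|=1.3550 |R(-1.71)|=0.0813 |R(-0.92)|=0.3734
Bisect:
  x_lo=-2.8465 |R|=1.6393  x_hi=-0.2898 |R|=0.7481
  mid=-1.56816 |R|=0.01869 →hi
  mid=-2.20734 |R|=0.56365 →hi
  mid=-2.52693 |R|=1.02348 →lo
  mid=-2.36714 |R|=0.77611 →hi
  mid=-2.44703 |R|=0.89518 →hi
  mid=-2.48698 |R|=0.95814 →hi
  mid=-2.50696 |R|=0.99051 →hi
  mid=-2.51694 |R|=1.00692 →lo
  mid=-2.51195 |R|=0.99869 →hi
  ...
  [-2.51289,-2.51273] ⇒ x*=-2.5127
So |R|<1 on (-2.5127, 0).

(-2.5127,0); λ=-6 ⇒ h* = 0.4188.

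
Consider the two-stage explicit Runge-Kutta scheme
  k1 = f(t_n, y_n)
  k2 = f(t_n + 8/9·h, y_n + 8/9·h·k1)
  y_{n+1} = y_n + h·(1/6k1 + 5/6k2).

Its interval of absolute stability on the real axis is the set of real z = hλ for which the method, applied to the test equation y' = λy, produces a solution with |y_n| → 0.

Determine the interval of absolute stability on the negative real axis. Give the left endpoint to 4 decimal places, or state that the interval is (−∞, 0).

z∈(-1.3500,0).

On y'=λy, z=hλ:
  k1=λy_n ⇒ h·k1=z·y_n;  k2=λ(1+8/9z)y_n ⇒ h·k2=z(1+8/9z)y_n
  y_{n+1}/y_n = 1 + 1/6z + 5/6z(1+8/9z) = 1 + z + 20/27z²
  Hence R(z) = 1 + z + 20/27z².

Find x<0 with |R(x)|<1.
x=-0.95: |R|=0.7185
R=1: x+20/27x²=0 ⇒ x=−27/20=-1.3500; min R=1−1/(4·20/27)=0.6625>−1
Confirm numerically:
  x=-0.923: |R|=0.70806 <1
  x=-0.860: |R|=0.68785 <1
  x=-0.566: |R|=0.67130 <1
  x=-1.752: |R|=1.52171 >1
  x=-1.680: |R|=1.41067 >1
  x=-1.465: |R|=1.12480 >1
Interval (-1.3500, 0).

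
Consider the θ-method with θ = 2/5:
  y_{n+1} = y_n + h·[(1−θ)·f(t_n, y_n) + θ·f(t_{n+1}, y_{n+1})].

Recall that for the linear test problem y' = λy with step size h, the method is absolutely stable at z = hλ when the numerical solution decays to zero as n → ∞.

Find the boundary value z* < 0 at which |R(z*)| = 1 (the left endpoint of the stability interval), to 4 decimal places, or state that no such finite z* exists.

z* = -10.0000.

On y'=λy, z=hλ:
  y_{n+1} = y_n + z·[3/5·y_n + 2/5·y_{n+1}] ⇒ (1 − 2/5z)y_{n+1} = (1 + 3/5z)y_n
  R(z) = (1 + 3/5z)/(1 − 2/5z).

Solve |R(x)|<1 on ℝ⁻.
x=-0.59: |R|=0.5227
R=−1: 1+3/5x = −1+2/5x ⇒ -1/5x=2 ⇒ x=2/(-1/5)=-10.0000
Confirm numerically:
  x=-8.654: |R|=0.93966 <1
  x=-8.577: |R|=0.93577 <1
  x=-6.982: |R|=0.84086 <1
  x=-4.193: |R|=0.56619 <1
  x=-10.582: |R|=1.02224 >1
  x=-10.580: |R|=1.02217 >1
  x=-10.238: |R|=1.00934 >1
Interval (-10.0000, 0).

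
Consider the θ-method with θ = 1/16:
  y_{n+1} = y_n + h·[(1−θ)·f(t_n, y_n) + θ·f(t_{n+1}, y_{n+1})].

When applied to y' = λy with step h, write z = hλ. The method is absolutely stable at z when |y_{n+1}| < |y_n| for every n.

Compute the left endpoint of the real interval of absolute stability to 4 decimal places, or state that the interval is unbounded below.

Set f=λy, z=hλ:
  y_{n+1} = y_n + z·[15/16·y_n + 1/16·y_{n+1}] ⇒ (1 − 1/16z)y_{n+1} = (1 + 15/16z)y_n
  Hence R(z) = (1 + 15/16z)/(1 − 1/16z).

Solve |R(x)|<1 on ℝ⁻.
x=-0.39: |R|=0.6193
R=−1: 1+15/16x = −1+1/16x ⇒ -7/8x=2 ⇒ x=2/(-7/8)=-2.2857
Confirm numerically:
  x=-1.901: |R|=0.69912 <1
  x=-1.845: |R|=0.65424 <1
  x=-1.545: |R|=0.40895 <1
  x=-2.758: |R|=1.35249 >1
  x=-2.397: |R|=1.08469 >1
Stable set (-2.2857, 0).

z* = -2.2857.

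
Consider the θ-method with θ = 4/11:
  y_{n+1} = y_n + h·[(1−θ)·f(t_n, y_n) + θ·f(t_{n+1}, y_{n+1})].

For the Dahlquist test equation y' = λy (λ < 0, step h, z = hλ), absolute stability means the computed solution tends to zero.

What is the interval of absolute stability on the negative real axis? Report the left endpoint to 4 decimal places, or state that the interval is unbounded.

On y'=λy, z=hλ:
  y_{n+1} = y_n + z·[7/11·y_n + 4/11·y_{n+1}] ⇒ (1 − 4/11z)y_{n+1} = (1 + 7/11z)y_n
  R(z) = (1 + 7/11z)/(1 − 4/11z).

Solve |R(x)|<1 on ℝ⁻.
x=-0.56: |R|=0.5347
R=−1: 1+7/11x = −1+4/11x ⇒ -3/11x=2 ⇒ x=2/(-3/11)=-7.3333
Confirm numerically:
  x=-7.160: |R|=0.98688 <1
  x=-4.651: |R|=0.72818 <1
  x=-3.402: |R|=0.52072 <1
  x=-7.825: |R|=1.03487 >1
  x=-7.444: |R|=1.00814 >1
  x=-7.399: |R|=1.00485 >1
So |R|<1 on (-7.3333, 0).

z∈(-7.3333,0).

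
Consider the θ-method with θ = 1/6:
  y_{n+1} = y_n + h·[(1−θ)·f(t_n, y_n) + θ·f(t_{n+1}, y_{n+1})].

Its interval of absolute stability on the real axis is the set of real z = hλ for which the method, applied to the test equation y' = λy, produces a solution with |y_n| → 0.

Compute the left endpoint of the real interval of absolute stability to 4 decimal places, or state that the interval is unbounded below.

Set f=λy, z=hλ:
  y_{n+1} = y_n + z·[5/6·y_n + 1/6·y_{n+1}] ⇒ (1 − 1/6z)y_{n+1} = (1 + 5/6z)y_n
  ⇒ R(z) = (1 + 5/6z)/(1 − 1/6z).

Find x<0 with |R(x)|<1.
x=-0.38: |R|=0.6426
R=−1: 1+5/6x = −1+1/6x ⇒ -2/3x=2 ⇒ x=2/(-2/3)=-3.0000
Confirm numerically:
  x=-2.766: |R|=0.89322 <1
  x=-2.081: |R|=0.54511 <1
  x=-2.068: |R|=0.53793 <1
  x=-1.715: |R|=0.33377 <1
  x=-3.366: |R|=1.15631 >1
  x=-3.338: |R|=1.14478 >1
Stable set (-3.0000, 0).

left endpoint -3.0000.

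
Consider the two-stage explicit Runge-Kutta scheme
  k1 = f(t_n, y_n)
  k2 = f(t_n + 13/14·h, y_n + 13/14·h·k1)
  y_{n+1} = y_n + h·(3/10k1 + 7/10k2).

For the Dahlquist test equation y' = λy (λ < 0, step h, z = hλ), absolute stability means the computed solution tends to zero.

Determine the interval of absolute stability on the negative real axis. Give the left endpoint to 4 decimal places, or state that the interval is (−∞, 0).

(-1.5385, 0).

Test eqn y'=λy, z=hλ:
  k1=λy_n ⇒ h·k1=z·y_n;  k2=λ(1+13/14z)y_n ⇒ h·k2=z(1+13/14z)y_n
  y_{n+1}/y_n = 1 + 3/10z + 7/10z(1+13/14z) = 1 + z + 13/20z²
  so R(z) = 1 + z + 13/20z².

Boundary: |R(x)|=1, x<0.
x=-1.56: |R|=1.0218
R=1: x+13/20x²=0 ⇒ x=−20/13=-1.5385; min R=1−1/(4·13/20)=0.6154>−1
Confirm numerically:
  x=-1.447: |R|=0.91398 <1
  x=-1.048: |R|=0.66590 <1
  x=-0.734: |R|=0.61619 <1
  x=-0.682: |R|=0.62033 <1
  x=-2.026: |R|=1.64204 >1
  x=-1.956: |R|=1.53086 >1
So |R|<1 on (-1.5385, 0).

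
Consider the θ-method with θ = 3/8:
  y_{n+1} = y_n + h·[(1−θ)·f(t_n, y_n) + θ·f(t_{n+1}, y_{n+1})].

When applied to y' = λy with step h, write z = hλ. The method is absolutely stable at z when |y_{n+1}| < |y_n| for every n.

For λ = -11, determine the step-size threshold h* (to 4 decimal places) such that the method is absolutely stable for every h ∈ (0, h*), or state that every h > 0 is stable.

(-8.0000,0); λ=-11 ⇒ h* = (8)/11 = 0.7273.

With y'=λy (z=hλ):
  y_{n+1} = y_n + z·[5/8·y_n + 3/8·y_{n+1}] ⇒ (1 − 3/8z)y_{n+1} = (1 + 5/8z)y_n
  ⇒ R(z) = (1 + 5/8z)/(1 − 3/8z).

Find x<0 with |R(x)|<1.
x=-1.15: |R|=0.1965
R=−1: 1+5/8x = −1+3/8x ⇒ -1/4x=2 ⇒ x=2/(-1/4)=-8.0000
Confirm numerically:
  x=-7.738: |R|=0.98321 <1
  x=-4.629: |R|=0.69196 <1
  x=-4.259: |R|=0.63989 <1
  x=-3.845: |R|=0.57461 <1
  x=-8.295: |R|=1.01794 >1
  x=-8.265: |R|=1.01616 >1
Stable set (-8.0000, 0).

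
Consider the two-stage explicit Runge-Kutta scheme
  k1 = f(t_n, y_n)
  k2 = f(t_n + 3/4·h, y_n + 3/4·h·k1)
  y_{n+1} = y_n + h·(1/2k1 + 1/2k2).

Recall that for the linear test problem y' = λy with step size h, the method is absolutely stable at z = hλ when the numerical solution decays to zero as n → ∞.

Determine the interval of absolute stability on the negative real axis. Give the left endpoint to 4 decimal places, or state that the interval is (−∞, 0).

With y'=λy (z=hλ):
  k1=λy_n ⇒ h·k1=z·y_n;  k2=λ(1+3/4z)y_n ⇒ h·k2=z(1+3/4z)y_n
  y_{n+1}/y_n = 1 + 1/2z + 1/2z(1+3/4z) = 1 + z + 3/8z²
  so R(z) = 1 + z + 3/8z².

Boundary: |R(x)|=1, x<0.
x=-0.76: |R|=0.4566
R=1: x+3/8x²=0 ⇒ x=−8/3=-2.6667; min R=1−1/(4·3/8)=0.3333>−1
Confirm numerically:
  x=-2.266: |R|=0.65953 <1
  x=-2.026: |R|=0.51325 <1
  x=-1.871: |R|=0.44174 <1
  x=-1.596: |R|=0.35921 <1
  x=-3.035: |R|=1.41921 >1
  x=-2.750: |R|=1.08594 >1
Stable set (-2.6667, 0).

(-2.6667, 0).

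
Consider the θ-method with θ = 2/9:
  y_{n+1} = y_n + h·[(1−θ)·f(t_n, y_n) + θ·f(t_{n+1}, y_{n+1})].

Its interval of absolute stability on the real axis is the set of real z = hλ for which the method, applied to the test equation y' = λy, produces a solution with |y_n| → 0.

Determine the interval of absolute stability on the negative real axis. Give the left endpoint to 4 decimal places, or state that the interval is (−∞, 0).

Set f=λy, z=hλ:
  y_{n+1} = y_n + z·[7/9·y_n + 2/9·y_{n+1}] ⇒ (1 − 2/9z)y_{n+1} = (1 + 7/9z)y_n
  ⇒ R(z) = (1 + 7/9z)/(1 − 2/9z).

Find x<0 with |R(x)|<1.
x=-0.55: |R|=0.5099
R=−1: 1+7/9x = −1+2/9x ⇒ -5/9x=2 ⇒ x=2/(-5/9)=-3.6000
Confirm numerically:
  x=-3.085: |R|=0.83026 <1
  x=-2.072: |R|=0.41875 <1
  x=-1.774: |R|=0.27239 <1
  x=-4.031: |R|=1.12630 >1
  x=-3.669: |R|=1.02112 >1
Stable set (-3.6000, 0).

z∈(-3.6000,0).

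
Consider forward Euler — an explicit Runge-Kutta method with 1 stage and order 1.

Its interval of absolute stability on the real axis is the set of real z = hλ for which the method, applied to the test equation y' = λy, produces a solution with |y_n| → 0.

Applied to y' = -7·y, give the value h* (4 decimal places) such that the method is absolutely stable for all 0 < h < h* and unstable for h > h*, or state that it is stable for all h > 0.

(-2.0000,0); λ=-7 ⇒ h* = 0.2857.

On y'=λy, z=hλ:
  order 1, 1-stage ⇒ R(z)=1+z
  (e.g. R(-0.64)=0.36000, |R|=0.36000)

Find x<0 with |R(x)|<1.
x=-0.64: |R|=0.3600
|R(-2.18)|=1.1800 |R(-1.48)|=0.4800 |R(-1.47)|=0.4700
Bisect:
  x_lo=-2.5951 |R|=1.5951  x_hi=-0.2509 |R|=0.7491
  mid=-1.42302 |R|=0.42302 →hi
  mid=-2.00909 |R|=1.00909 →lo
  mid=-1.71606 |R|=0.71606 →hi
  mid=-1.86257 |R|=0.86257 →hi
  mid=-1.93583 |R|=0.93583 →hi
  mid=-1.97246 |R|=0.97246 →hi
  mid=-1.99077 |R|=0.99077 →hi
  mid=-1.99993 |R|=0.99993 →hi
  mid=-2.00451 |R|=1.00451 →lo
  ...
  [-2.00007,-1.99993] ⇒ x*=-2.0000
Interval (-2.0000, 0).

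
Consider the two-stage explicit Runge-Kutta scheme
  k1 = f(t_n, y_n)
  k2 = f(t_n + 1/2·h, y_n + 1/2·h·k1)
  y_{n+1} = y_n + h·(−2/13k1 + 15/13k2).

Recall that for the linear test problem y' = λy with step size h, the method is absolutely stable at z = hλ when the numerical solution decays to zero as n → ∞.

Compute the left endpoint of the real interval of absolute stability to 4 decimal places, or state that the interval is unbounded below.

z* = -1.7333.

With y'=λy (z=hλ):
  k1=λy_n ⇒ h·k1=z·y_n;  k2=λ(1+1/2z)y_n ⇒ h·k2=z(1+1/2z)y_n
  y_{n+1}/y_n = 1 − 2/13z + 15/13z(1+1/2z) = 1 + z + 15/26z²
  R(z) = 1 + z + 15/26z².

Find x<0 with |R(x)|<1.
x=-1.53: |R|=0.8205
R=1: x+15/26x²=0 ⇒ x=−26/15=-1.7333; min R=1−1/(4·15/26)=0.5667>−1
Confirm numerically:
  x=-1.699: |R|=0.96635 <1
  x=-1.344: |R|=0.69812 <1
  x=-1.307: |R|=0.67853 <1
  x=-1.109: |R|=0.60055 <1
  x=-2.277: |R|=1.71419 >1
  x=-2.142: |R|=1.50502 >1
Interval (-1.7333, 0).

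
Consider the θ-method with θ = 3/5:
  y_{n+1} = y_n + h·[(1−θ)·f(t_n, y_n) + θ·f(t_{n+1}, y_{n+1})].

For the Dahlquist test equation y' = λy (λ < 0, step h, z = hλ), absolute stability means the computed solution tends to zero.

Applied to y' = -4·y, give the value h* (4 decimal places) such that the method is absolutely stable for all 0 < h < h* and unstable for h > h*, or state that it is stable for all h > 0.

Test eqn y'=λy, z=hλ:
  y_{n+1} = y_n + z·[2/5·y_n + 3/5·y_{n+1}] ⇒ (1 − 3/5z)y_{n+1} = (1 + 2/5z)y_n
  R(z) = (1 + 2/5z)/(1 − 3/5z).

Need |R(x)|<1, x<0.
x=-1.52: |R|=0.2050
x=-2: |R|=0.0909
x=-10: |R|=0.4286
x=-100: |R|=0.6393
θ=3/5≥1/2 ⇒ |1+2/5x|<|1−3/5x| ∀x<0 ⇒ interval (−∞,0).

(−∞, 0) — no finite endpoint. Any h>0 works for λ=-4.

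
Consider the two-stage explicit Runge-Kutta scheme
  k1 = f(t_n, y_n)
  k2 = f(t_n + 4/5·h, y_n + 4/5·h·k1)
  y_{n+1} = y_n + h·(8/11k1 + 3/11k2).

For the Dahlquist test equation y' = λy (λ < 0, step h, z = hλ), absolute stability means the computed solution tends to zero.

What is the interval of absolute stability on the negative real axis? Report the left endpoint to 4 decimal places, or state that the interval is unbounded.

(-4.5833, 0).

With y'=λy (z=hλ):
  k1=λy_n ⇒ h·k1=z·y_n;  k2=λ(1+4/5z)y_n ⇒ h·k2=z(1+4/5z)y_n
  y_{n+1}/y_n = 1 + 8/11z + 3/11z(1+4/5z) = 1 + z + 12/55z²
  so R(z) = 1 + z + 12/55z².

Find x<0 with |R(x)|<1.
x=-0.45: |R|=0.5942
R=1: x+12/55x²=0 ⇒ x=−55/12=-4.5833; min R=1−1/(4·12/55)=-0.1458>−1
Confirm numerically:
  x=-4.381: |R|=0.80660 <1
  x=-4.289: |R|=0.72457 <1
  x=-2.121: |R|=0.13948 <1
  x=-4.782: |R|=1.20728 >1
  x=-4.759: |R|=1.18240 >1
So |R|<1 on (-4.5833, 0).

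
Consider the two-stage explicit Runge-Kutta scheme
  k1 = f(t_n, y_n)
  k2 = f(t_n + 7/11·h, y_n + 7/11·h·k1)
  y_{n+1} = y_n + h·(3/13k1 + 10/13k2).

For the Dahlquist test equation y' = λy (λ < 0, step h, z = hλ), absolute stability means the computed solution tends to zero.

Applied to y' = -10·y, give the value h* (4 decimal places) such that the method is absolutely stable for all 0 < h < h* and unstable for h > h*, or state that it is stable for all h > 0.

On y'=λy, z=hλ:
  k1=λy_n ⇒ h·k1=z·y_n;  k2=λ(1+7/11z)y_n ⇒ h·k2=z(1+7/11z)y_n
  y_{n+1}/y_n = 1 + 3/13z + 10/13z(1+7/11z) = 1 + z + 70/143z²
  ⇒ R(z) = 1 + z + 70/143z².

Boundary: |R(x)|=1, x<0.
x=-0.87: |R|=0.5005
R=1: x+70/143x²=0 ⇒ x=−143/70=-2.0429; min R=1−1/(4·70/143)=0.4893>−1
Confirm numerically:
  x=-1.845: |R|=0.82131 <1
  x=-1.544: |R|=0.62296 <1
  x=-1.417: |R|=0.56588 <1
  x=-1.046: |R|=0.48958 <1
  x=-2.617: |R|=1.73551 >1
  x=-2.149: |R|=1.11166 >1
  x=-2.119: |R|=1.07898 >1
So |R|<1 on (-2.0429, 0).

(-2.0429,0); λ=-10 ⇒ h* = (143/70)/10 = 0.2043.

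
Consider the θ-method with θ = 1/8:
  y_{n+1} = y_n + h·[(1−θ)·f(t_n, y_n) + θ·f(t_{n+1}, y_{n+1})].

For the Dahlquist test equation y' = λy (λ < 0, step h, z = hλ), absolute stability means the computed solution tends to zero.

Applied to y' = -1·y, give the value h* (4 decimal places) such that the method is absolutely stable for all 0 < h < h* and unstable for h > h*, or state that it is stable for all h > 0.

Set f=λy, z=hλ:
  y_{n+1} = y_n + z·[7/8·y_n + 1/8·y_{n+1}] ⇒ (1 − 1/8z)y_{n+1} = (1 + 7/8z)y_n
  ⇒ R(z) = (1 + 7/8z)/(1 − 1/8z).

Boundary: |R(x)|=1, x<0.
x=-0.59: |R|=0.4505
R=−1: 1+7/8x = −1+1/8x ⇒ -3/4x=2 ⇒ x=2/(-3/4)=-2.6667
Confirm numerically:
  x=-2.443: |R|=0.87149 <1
  x=-2.265: |R|=0.76522 <1
  x=-2.035: |R|=0.62232 <1
  x=-1.729: |R|=0.42173 <1
  x=-2.864: |R|=1.10898 >1
  x=-2.797: |R|=1.07243 >1
Interval (-2.6667, 0).

(-2.6667,0); λ=-1 ⇒ h* = (8/3)/1 = 2.6667.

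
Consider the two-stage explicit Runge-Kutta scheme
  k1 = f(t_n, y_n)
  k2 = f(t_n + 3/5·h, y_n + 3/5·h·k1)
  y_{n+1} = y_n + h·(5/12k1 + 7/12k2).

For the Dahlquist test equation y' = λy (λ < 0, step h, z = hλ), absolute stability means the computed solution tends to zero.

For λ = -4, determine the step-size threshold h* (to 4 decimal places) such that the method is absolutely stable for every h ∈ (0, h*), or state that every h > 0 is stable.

With y'=λy (z=hλ):
  k1=λy_n ⇒ h·k1=z·y_n;  k2=λ(1+3/5z)y_n ⇒ h·k2=z(1+3/5z)y_n
  y_{n+1}/y_n = 1 + 5/12z + 7/12z(1+3/5z) = 1 + z + 7/20z²
  so R(z) = 1 + z + 7/20z².

Boundary: |R(x)|=1, x<0.
x=-1.41: |R|=0.2858
R=1: x+7/20x²=0 ⇒ x=−20/7=-2.8571; min R=1−1/(4·7/20)=0.2857>−1
Confirm numerically:
  x=-2.586: |R|=0.75459 <1
  x=-2.299: |R|=0.55089 <1
  x=-1.187: |R|=0.30614 <1
  x=-3.181: |R|=1.36057 >1
  x=-2.938: |R|=1.08315 >1
Interval (-2.8571, 0).

(-2.8571,0); λ=-4 ⇒ h* = (20/7)/4 = 0.7143.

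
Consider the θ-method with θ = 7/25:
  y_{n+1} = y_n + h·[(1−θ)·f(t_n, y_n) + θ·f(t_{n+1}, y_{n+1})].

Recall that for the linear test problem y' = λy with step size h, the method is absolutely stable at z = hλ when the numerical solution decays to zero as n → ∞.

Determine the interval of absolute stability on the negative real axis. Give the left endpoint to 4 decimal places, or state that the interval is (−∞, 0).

On y'=λy, z=hλ:
  y_{n+1} = y_n + z·[18/25·y_n + 7/25·y_{n+1}] ⇒ (1 − 7/25z)y_{n+1} = (1 + 18/25z)y_n
  so R(z) = (1 + 18/25z)/(1 − 7/25z).

Boundary: |R(x)|=1, x<0.
x=-0.54: |R|=0.5309
R=−1: 1+18/25x = −1+7/25x ⇒ -11/25x=2 ⇒ x=2/(-11/25)=-4.5455
Confirm numerically:
  x=-4.369: |R|=0.96508 <1
  x=-4.236: |R|=0.93771 <1
  x=-4.223: |R|=0.93499 <1
  x=-4.873: |R|=1.06095 >1
  x=-4.779: |R|=1.04395 >1
Interval (-4.5455, 0).

z∈(-4.5455,0).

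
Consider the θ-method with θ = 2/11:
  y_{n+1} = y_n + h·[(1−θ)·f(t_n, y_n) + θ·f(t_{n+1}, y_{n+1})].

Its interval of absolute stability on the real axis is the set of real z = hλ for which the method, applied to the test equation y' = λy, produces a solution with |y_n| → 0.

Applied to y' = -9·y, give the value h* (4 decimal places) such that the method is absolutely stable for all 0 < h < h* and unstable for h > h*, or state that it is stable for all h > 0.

With y'=λy (z=hλ):
  y_{n+1} = y_n + z·[9/11·y_n + 2/11·y_{n+1}] ⇒ (1 − 2/11z)y_{n+1} = (1 + 9/11z)y_n
  ⇒ R(z) = (1 + 9/11z)/(1 − 2/11z).

Boundary: |R(x)|=1, x<0.
x=-1.07: |R|=0.1043
R=−1: 1+9/11x = −1+2/11x ⇒ -7/11x=2 ⇒ x=2/(-7/11)=-3.1429
Confirm numerically:
  x=-3.101: |R|=0.98297 <1
  x=-2.671: |R|=0.79788 <1
  x=-2.566: |R|=0.74969 <1
  x=-1.295: |R|=0.04820 <1
  x=-3.557: |R|=1.16004 >1
  x=-3.383: |R|=1.09462 >1
  x=-3.333: |R|=1.07534 >1
So |R|<1 on (-3.1429, 0).

(-3.1429,0); λ=-9 ⇒ h* = (22/7)/9 = 0.3492.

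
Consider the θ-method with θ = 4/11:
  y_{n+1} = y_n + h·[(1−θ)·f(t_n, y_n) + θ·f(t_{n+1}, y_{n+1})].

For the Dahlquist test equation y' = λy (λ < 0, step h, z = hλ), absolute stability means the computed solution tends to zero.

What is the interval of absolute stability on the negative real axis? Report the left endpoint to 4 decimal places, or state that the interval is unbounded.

z∈(-7.3333,0).

Set f=λy, z=hλ:
  y_{n+1} = y_n + z·[7/11·y_n + 4/11·y_{n+1}] ⇒ (1 − 4/11z)y_{n+1} = (1 + 7/11z)y_n
  so R(z) = (1 + 7/11z)/(1 − 4/11z).

Solve |R(x)|<1 on ℝ⁻.
x=-0.95: |R|=0.2939
R=−1: 1+7/11x = −1+4/11x ⇒ -3/11x=2 ⇒ x=2/(-3/11)=-7.3333
Confirm numerically:
  x=-5.931: |R|=0.87884 <1
  x=-5.398: |R|=0.82186 <1
  x=-4.775: |R|=0.74502 <1
  x=-3.740: |R|=0.58475 <1
  x=-7.660: |R|=1.02354 >1
  x=-7.503: |R|=1.01241 >1
So |R|<1 on (-7.3333, 0).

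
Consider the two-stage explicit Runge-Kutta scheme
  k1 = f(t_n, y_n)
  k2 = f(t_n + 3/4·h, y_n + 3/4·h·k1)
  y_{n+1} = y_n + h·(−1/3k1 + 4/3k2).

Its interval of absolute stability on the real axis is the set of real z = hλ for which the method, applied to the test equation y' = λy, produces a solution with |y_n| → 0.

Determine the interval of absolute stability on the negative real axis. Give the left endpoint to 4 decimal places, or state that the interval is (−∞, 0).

Test eqn y'=λy, z=hλ:
  k1=λy_n ⇒ h·k1=z·y_n;  k2=λ(1+3/4z)y_n ⇒ h·k2=z(1+3/4z)y_n
  y_{n+1}/y_n = 1 − 1/3z + 4/3z(1+3/4z) = 1 + z + z²
  so R(z) = 1 + z + z².

Solve |R(x)|<1 on ℝ⁻.
x=-0.34: |R|=0.7756
R=1: x+1x²=0 ⇒ x=−1=-1.0000; min R=1−1/(4·1)=0.7500>−1
Confirm numerically:
  x=-0.784: |R|=0.83066 <1
  x=-0.588: |R|=0.75774 <1
  x=-0.565: |R|=0.75423 <1
  x=-1.318: |R|=1.41912 >1
  x=-1.284: |R|=1.36466 >1
  x=-1.207: |R|=1.24985 >1
Stable set (-1.0000, 0).

z∈(-1.0000,0).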